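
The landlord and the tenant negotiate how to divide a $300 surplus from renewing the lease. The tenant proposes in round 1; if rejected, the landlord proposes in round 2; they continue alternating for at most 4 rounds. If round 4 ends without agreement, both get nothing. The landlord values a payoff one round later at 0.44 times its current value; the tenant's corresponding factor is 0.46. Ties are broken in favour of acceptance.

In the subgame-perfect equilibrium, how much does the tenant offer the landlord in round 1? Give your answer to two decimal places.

Work backward from the last round.
Round 4 (the landlord proposes): the tenant will accept anything ≥ 0, so the landlord offers 0 and keeps 300.
Round 3 (the tenant proposes): the landlord can get 300 next round, worth 0.44 × 300 = 132 now, so the tenant offers 132, keeping 168.
Round 2 (the landlord proposes): the tenant can get 168 next round, worth 0.46 × 168 = 77.28 now; the landlord offers that and keeps 222.72.
Round 1 (the tenant proposes): the landlord can get 222.72 next round, worth 0.44 × 222.72 = 97.9968 now, so the tenant offers 97.9968, keeping 202.0032.

98.00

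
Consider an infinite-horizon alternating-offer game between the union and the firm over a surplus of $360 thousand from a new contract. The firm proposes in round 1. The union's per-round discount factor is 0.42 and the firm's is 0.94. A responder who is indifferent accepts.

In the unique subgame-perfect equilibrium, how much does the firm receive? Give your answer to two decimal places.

345.01

In a stationary SPE each proposer offers the other exactly their discounted continuation value.
If the firm keeps x when proposing and the union keeps y when proposing, then x = 360 − 0.42y and y = 360 − 0.94x.
Solving: x = 360(1 − 0.42) / (1 − 0.94·0.42) = 208.8 / 0.6052 ≈ 345.0099.
The union gets 360 − 345.0099 ≈ 14.9901.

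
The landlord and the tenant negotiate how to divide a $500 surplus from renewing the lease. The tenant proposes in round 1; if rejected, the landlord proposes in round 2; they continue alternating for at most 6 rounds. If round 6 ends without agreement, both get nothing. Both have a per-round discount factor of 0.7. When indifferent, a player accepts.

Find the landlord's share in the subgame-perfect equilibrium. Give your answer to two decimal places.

Round 6 (the landlord proposes): the tenant will accept anything ≥ 0, so the landlord offers 0 and keeps 500.
Round 5 (the tenant proposes): the landlord can get 500 next round, worth 0.7 × 500 = 350 now. The tenant offers 350 and keeps 500 − 350 = 150.
Round 4 (the landlord proposes): the tenant can get 150 next round, worth 0.7 × 150 = 105 now. The landlord offers 105 and keeps 500 − 105 = 395.
Round 3 (the tenant proposes): the landlord can get 395 next round, worth 0.7 × 395 = 276.5 now, so the tenant offers 276.5, keeping 223.5.
Round 2 (the landlord proposes): the tenant can get 223.5 next round, worth 0.7 × 223.5 = 156.45 now; the landlord offers that and keeps 343.55.
Round 1 (the tenant proposes): the landlord can get 343.55 next round, worth 0.7 × 343.55 = 240.485 now. The tenant offers 240.485 and keeps 500 − 240.485 = 259.515.

240.49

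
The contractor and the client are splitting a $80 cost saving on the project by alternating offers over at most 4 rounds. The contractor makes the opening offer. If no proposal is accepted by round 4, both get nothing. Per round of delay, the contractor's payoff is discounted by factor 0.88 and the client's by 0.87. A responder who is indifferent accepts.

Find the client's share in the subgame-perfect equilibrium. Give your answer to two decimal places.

61.64

By backward induction:
Round 4 (the client proposes): rejection yields 0 for the contractor; the client offers 0 and keeps 80.
Round 3 (the contractor proposes): the client can get 80 next round, worth 0.87 × 80 = 69.6 now; the contractor offers that and keeps 10.4.
Round 2 (the client proposes): the contractor can get 10.4 next round, worth 0.88 × 10.4 = 9.152 now, so the client offers 9.152, keeping 70.848.
Round 1 (the contractor proposes): the client can get 70.848 next round, worth 0.87 × 70.848 = 61.63776 now; the contractor offers that and keeps 18.36224.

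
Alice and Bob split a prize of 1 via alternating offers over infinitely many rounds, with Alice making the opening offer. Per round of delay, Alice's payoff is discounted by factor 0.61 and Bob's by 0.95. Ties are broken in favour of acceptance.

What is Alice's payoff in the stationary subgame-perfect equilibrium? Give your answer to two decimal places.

0.12

Let x be Alice's share when Alice proposes and y be Bob's share when Bob proposes.
Bob accepts iff offered ≥ 0.95·y, so x = 1 − 0.95y. Symmetrically y = 1 − 0.61x.
Substituting: x = 1 − 0.95(1 − 0.61x), giving x(1 − 0.61·0.95) = 1(1 − 0.95).
So x = 1 × 0.05 / 0.4205 ≈ 0.1189, and Bob receives 1 − x ≈ 0.8811.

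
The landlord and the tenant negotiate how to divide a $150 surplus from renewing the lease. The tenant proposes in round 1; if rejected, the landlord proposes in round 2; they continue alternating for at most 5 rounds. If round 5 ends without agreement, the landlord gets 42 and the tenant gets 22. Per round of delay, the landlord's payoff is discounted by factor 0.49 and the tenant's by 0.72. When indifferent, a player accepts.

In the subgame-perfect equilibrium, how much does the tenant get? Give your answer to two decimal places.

Solve by backward induction from round 5.
Round 5 (the tenant proposes): the landlord gets 42 if talks fail, so the tenant offers 42 and keeps 108.
Round 4 (the landlord proposes): the tenant can get 108 next round, worth 0.72 × 108 = 77.76 now. The landlord offers 77.76 and keeps 150 − 77.76 = 72.24.
Round 3 (the tenant proposes): the landlord can get 72.24 next round, worth 0.49 × 72.24 = 35.3976 now. The tenant offers 35.3976 and keeps 150 − 35.3976 = 114.6024.
Round 2 (the landlord proposes): the tenant can get 114.6024 next round, worth 0.72 × 114.6024 = 82.513728 now, so the landlord offers 82.513728, keeping 67.486272.
Round 1 (the tenant proposes): the landlord can get 67.486272 next round, worth 0.49 × 67.486272 = 33.06827328 now. The tenant offers 33.06827328 and keeps 150 − 33.06827328 = 116.93172672.

116.93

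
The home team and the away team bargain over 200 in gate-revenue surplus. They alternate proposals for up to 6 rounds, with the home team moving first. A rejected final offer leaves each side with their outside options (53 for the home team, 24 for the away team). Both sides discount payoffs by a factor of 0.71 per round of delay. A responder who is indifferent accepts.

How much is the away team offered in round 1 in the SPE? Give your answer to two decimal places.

Solve by backward induction from round 6.
Round 6 (the away team proposes): the home team gets 53 if talks fail, so the away team offers 53 and keeps 147.
Round 5 (the home team proposes): the away team can get 147 next round, worth 0.71 × 147 = 104.37 now, so the home team offers 104.37, keeping 95.63.
Round 4 (the away team proposes): the home team can get 95.63 next round, worth 0.71 × 95.63 = 67.8973 now, so the away team offers 67.8973, keeping 132.1027.
Round 3 (the home team proposes): the away team can get 132.1027 next round, worth 0.71 × 132.1027 = 93.792917 now, so the home team offers 93.792917, keeping 106.207083.
Round 2 (the away team proposes): the home team can get 106.207083 next round, worth 0.71 × 106.207083 = 75.40702893 now; the away team offers that and keeps 124.59297107.
Round 1 (the home team proposes): the away team can get 124.59297107 next round, worth 0.71 × 124.59297107 = 88.4610094597 now. The home team offers 88.4610094597 and keeps 200 − 88.4610094597 = 111.5389905403.

88.46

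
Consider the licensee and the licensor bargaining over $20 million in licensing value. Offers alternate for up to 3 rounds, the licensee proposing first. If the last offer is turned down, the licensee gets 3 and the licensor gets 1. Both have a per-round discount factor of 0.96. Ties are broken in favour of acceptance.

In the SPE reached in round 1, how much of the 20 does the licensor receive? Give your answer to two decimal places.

By backward induction:
Round 3 (the licensee proposes): the licensor gets 1 if talks fail, so the licensee offers 1 and keeps 19.
Round 2 (the licensor proposes): the licensee can get 19 next round, worth 0.96 × 19 = 18.24 now, so the licensor offers 18.24, keeping 1.76.
Round 1 (the licensee proposes): the licensor can get 1.76 next round, worth 0.96 × 1.76 = 1.6896 now. The licensee offers 1.6896 and keeps 20 − 1.6896 = 18.3104.

1.69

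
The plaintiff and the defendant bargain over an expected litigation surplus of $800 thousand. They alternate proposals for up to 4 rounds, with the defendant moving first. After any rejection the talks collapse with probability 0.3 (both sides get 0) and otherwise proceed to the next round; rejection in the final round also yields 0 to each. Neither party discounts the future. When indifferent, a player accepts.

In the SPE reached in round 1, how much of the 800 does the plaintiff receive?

By backward induction:
Round 4 (the plaintiff proposes): rejection yields 0 for the defendant; the plaintiff offers 0 and keeps 800.
Round 3 (the defendant proposes): rejecting gives the plaintiff an expected 0.7 × 800 = 560; the defendant offers that and keeps 240.
Round 2 (the plaintiff proposes): rejecting gives the defendant an expected 0.7 × 240 = 168, so the plaintiff offers 168, keeping 632.
Round 1 (the defendant proposes): rejecting gives the plaintiff an expected 0.7 × 632 = 442.4, so the defendant offers 442.4, keeping 357.6.

442.4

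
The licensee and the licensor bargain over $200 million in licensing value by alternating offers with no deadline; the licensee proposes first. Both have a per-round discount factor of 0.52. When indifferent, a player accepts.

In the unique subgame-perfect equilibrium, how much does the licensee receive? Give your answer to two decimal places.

In a stationary SPE each proposer offers the other exactly their discounted continuation value.
If the licensee keeps x when proposing and the licensor keeps y when proposing, then x = 200 − 0.52y and y = 200 − 0.52x.
Solving: x = 200(1 − 0.52) / (1 − 0.52·0.52) = 96 / 0.7296 ≈ 131.5789.
The licensor gets 200 − 131.5789 ≈ 68.4211.

131.58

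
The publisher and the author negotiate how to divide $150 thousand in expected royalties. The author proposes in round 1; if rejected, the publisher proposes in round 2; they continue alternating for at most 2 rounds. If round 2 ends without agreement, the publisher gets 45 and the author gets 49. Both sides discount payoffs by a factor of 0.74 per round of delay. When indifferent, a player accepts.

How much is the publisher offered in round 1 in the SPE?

74.74

Round 2 (the publisher proposes): the author gets 49 if talks fail, so the publisher offers 49 and keeps 101.
Round 1 (the author proposes): the publisher can get 101 next round, worth 0.74 × 101 = 74.74 now, so the author offers 74.74, keeping 75.26.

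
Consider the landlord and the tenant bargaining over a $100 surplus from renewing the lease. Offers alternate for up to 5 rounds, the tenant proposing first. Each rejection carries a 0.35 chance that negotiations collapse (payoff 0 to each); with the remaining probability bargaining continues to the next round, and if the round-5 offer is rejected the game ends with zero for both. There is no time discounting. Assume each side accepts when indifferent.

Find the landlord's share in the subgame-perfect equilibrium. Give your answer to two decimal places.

32.36

Round 5 (the tenant proposes): the landlord will accept anything ≥ 0, so the tenant offers 0 and keeps 100.
Round 4 (the landlord proposes): rejecting gives the tenant an expected 0.65 × 100 = 65. The landlord offers 65 and keeps 100 − 65 = 35.
Round 3 (the tenant proposes): rejecting gives the landlord an expected 0.65 × 35 = 22.75. The tenant offers 22.75 and keeps 100 − 22.75 = 77.25.
Round 2 (the landlord proposes): rejecting gives the tenant an expected 0.65 × 77.25 = 50.2125; the landlord offers that and keeps 49.7875.
Round 1 (the tenant proposes): rejecting gives the landlord an expected 0.65 × 49.7875 = 32.361875; the tenant offers that and keeps 67.638125.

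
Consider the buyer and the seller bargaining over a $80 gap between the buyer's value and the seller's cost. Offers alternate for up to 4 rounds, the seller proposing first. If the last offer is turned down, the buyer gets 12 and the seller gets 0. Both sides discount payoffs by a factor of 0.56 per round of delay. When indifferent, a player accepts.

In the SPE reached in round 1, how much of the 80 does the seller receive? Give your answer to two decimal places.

46.24

Round 4 (the buyer proposes): the seller will accept anything ≥ 0, so the buyer offers 0 and keeps 80.
Round 3 (the seller proposes): the buyer can get 80 next round, worth 0.56 × 80 = 44.8 now. The seller offers 44.8 and keeps 80 − 44.8 = 35.2.
Round 2 (the buyer proposes): the seller can get 35.2 next round, worth 0.56 × 35.2 = 19.712 now, so the buyer offers 19.712, keeping 60.288.
Round 1 (the seller proposes): the buyer can get 60.288 next round, worth 0.56 × 60.288 = 33.76128 now. The seller offers 33.76128 and keeps 80 − 33.76128 = 46.23872.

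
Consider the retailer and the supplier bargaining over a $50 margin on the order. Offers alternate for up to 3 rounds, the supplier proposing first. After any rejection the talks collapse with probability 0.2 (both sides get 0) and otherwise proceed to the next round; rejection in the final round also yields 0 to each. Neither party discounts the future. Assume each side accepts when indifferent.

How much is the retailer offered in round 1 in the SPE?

Round 3 (the supplier proposes): the retailer will accept anything ≥ 0, so the supplier offers 0 and keeps 50.
Round 2 (the retailer proposes): rejecting gives the supplier an expected 0.8 × 50 = 40, so the retailer offers 40, keeping 10.
Round 1 (the supplier proposes): rejecting gives the retailer an expected 0.8 × 10 = 8, so the supplier offers 8, keeping 42.

8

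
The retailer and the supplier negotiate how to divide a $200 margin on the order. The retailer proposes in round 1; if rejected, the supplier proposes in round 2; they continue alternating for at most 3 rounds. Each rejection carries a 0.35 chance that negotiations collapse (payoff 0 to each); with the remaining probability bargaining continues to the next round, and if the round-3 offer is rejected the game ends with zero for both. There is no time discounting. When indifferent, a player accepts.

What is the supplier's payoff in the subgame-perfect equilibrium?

45.5

Round 3 (the retailer proposes): rejection yields 0 for the supplier; the retailer offers 0 and keeps 200.
Round 2 (the supplier proposes): rejecting gives the retailer an expected 0.65 × 200 = 130, so the supplier offers 130, keeping 70.
Round 1 (the retailer proposes): rejecting gives the supplier an expected 0.65 × 70 = 45.5; the retailer offers that and keeps 154.5.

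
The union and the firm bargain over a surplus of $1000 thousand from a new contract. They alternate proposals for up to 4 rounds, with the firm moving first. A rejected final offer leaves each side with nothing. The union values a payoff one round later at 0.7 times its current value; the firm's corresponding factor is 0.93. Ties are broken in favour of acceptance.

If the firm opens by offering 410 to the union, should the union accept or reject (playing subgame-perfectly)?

Reject

Work out the union's continuation value if the offer is rejected.
Round 4 (the union proposes): the firm will accept anything ≥ 0, so the union offers 0 and keeps 1000.
Round 3 (the firm proposes): the union can get 1000 next round, worth 0.7 × 1000 = 700 now. The firm offers 700 and keeps 1000 − 700 = 300.
Round 2 (the union proposes): the firm can get 300 next round, worth 0.93 × 300 = 279 now, so the union offers 279, keeping 721.
So by rejecting in round 1, the union gets 721 next round, worth 0.7 × 721 = 504.7 now.
Offer 410 < 504.7, so the union rejects.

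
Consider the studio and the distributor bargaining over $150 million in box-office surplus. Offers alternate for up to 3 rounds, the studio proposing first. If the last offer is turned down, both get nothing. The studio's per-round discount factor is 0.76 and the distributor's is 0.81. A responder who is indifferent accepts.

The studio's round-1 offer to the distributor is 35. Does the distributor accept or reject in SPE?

Round 3 (the studio proposes): the distributor will accept anything ≥ 0, so the studio offers 0 and keeps 150.
Round 2 (the distributor proposes): the studio can get 150 next round, worth 0.76 × 150 = 114 now, so the distributor offers 114, keeping 36.
So by rejecting in round 1, the distributor gets 36 next round, worth 0.81 × 36 = 29.16 now.
Offer 35 ≥ 29.16, so the distributor accepts.

Accept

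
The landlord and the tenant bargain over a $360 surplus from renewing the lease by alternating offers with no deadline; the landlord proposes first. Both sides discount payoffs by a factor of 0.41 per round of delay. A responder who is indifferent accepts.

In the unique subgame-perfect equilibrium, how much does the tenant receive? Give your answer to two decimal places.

104.68

In a stationary SPE each proposer offers the other exactly their discounted continuation value.
If the landlord keeps x when proposing and the tenant keeps y when proposing, then x = 360 − 0.41y and y = 360 − 0.41x.
Solving: x = 360(1 − 0.41) / (1 − 0.41·0.41) = 212.4 / 0.8319 ≈ 255.3191.
The tenant gets 360 − 255.3191 ≈ 104.6809.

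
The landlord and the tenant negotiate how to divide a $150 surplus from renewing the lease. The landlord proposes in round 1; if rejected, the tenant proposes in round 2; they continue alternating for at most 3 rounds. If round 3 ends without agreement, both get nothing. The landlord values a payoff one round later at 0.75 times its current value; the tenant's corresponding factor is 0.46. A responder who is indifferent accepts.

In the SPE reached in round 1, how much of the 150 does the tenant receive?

17.25

Work backward from the last round.
Round 3 (the landlord proposes): rejection yields 0 for the tenant; the landlord offers 0 and keeps 150.
Round 2 (the tenant proposes): the landlord can get 150 next round, worth 0.75 × 150 = 112.5 now, so the tenant offers 112.5, keeping 37.5.
Round 1 (the landlord proposes): the tenant can get 37.5 next round, worth 0.46 × 37.5 = 17.25 now, so the landlord offers 17.25, keeping 132.75.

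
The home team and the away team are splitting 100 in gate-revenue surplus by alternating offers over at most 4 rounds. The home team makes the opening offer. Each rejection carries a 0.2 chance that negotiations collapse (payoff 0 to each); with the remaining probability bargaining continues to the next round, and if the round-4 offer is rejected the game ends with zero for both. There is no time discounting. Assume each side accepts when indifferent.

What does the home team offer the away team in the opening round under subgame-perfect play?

Round 4 (the away team proposes): the home team will accept anything ≥ 0, so the away team offers 0 and keeps 100.
Round 3 (the home team proposes): rejecting gives the away team an expected 0.8 × 100 = 80. The home team offers 80 and keeps 100 − 80 = 20.
Round 2 (the away team proposes): rejecting gives the home team an expected 0.8 × 20 = 16. The away team offers 16 and keeps 100 − 16 = 84.
Round 1 (the home team proposes): rejecting gives the away team an expected 0.8 × 84 = 67.2. The home team offers 67.2 and keeps 100 − 67.2 = 32.8.

67.2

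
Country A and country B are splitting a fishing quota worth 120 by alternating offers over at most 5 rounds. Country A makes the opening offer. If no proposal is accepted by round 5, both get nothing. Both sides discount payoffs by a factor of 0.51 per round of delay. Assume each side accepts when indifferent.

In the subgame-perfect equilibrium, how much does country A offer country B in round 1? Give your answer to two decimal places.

Round 5 (country A proposes): rejection yields 0 for country B; country A offers 0 and keeps 120.
Round 4 (country B proposes): country A can get 120 next round, worth 0.51 × 120 = 61.2 now, so country B offers 61.2, keeping 58.8.
Round 3 (country A proposes): country B can get 58.8 next round, worth 0.51 × 58.8 = 29.988 now; country A offers that and keeps 90.012.
Round 2 (country B proposes): country A can get 90.012 next round, worth 0.51 × 90.012 = 45.90612 now, so country B offers 45.90612, keeping 74.09388.
Round 1 (country A proposes): country B can get 74.09388 next round, worth 0.51 × 74.09388 = 37.7878788 now. Country A offers 37.7878788 and keeps 120 − 37.7878788 = 82.2121212.

37.79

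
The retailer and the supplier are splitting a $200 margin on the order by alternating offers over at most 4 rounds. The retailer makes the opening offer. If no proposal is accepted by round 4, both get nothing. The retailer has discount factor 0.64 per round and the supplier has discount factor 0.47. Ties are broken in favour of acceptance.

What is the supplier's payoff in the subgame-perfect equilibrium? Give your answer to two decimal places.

Round 4 (the supplier proposes): rejection yields 0 for the retailer; the supplier offers 0 and keeps 200.
Round 3 (the retailer proposes): the supplier can get 200 next round, worth 0.47 × 200 = 94 now, so the retailer offers 94, keeping 106.
Round 2 (the supplier proposes): the retailer can get 106 next round, worth 0.64 × 106 = 67.84 now, so the supplier offers 67.84, keeping 132.16.
Round 1 (the retailer proposes): the supplier can get 132.16 next round, worth 0.47 × 132.16 = 62.1152 now. The retailer offers 62.1152 and keeps 200 − 62.1152 = 137.8848.

62.12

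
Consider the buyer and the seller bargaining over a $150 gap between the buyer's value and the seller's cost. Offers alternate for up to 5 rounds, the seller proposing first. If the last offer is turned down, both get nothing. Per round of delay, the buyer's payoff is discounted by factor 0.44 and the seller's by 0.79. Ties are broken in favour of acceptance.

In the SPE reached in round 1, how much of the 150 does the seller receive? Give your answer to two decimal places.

Round 5 (the seller proposes): the buyer will accept anything ≥ 0, so the seller offers 0 and keeps 150.
Round 4 (the buyer proposes): the seller can get 150 next round, worth 0.79 × 150 = 118.5 now; the buyer offers that and keeps 31.5.
Round 3 (the seller proposes): the buyer can get 31.5 next round, worth 0.44 × 31.5 = 13.86 now, so the seller offers 13.86, keeping 136.14.
Round 2 (the buyer proposes): the seller can get 136.14 next round, worth 0.79 × 136.14 = 107.5506 now. The buyer offers 107.5506 and keeps 150 − 107.5506 = 42.4494.
Round 1 (the seller proposes): the buyer can get 42.4494 next round, worth 0.44 × 42.4494 = 18.677736 now; the seller offers that and keeps 131.322264.

131.32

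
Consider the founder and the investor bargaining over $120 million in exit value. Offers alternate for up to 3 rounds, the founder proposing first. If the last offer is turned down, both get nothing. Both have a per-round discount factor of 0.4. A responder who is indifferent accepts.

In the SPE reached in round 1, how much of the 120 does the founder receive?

91.2

Round 3 (the founder proposes): the investor will accept anything ≥ 0, so the founder offers 0 and keeps 120.
Round 2 (the investor proposes): the founder can get 120 next round, worth 0.4 × 120 = 48 now, so the investor offers 48, keeping 72.
Round 1 (the founder proposes): the investor can get 72 next round, worth 0.4 × 72 = 28.8 now, so the founder offers 28.8, keeping 91.2.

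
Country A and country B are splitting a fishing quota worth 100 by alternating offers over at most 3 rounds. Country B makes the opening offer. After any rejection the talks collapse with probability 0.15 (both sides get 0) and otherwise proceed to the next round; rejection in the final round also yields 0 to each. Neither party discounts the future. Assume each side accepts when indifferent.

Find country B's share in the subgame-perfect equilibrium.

By backward induction:
Round 3 (country B proposes): rejection yields 0 for country A; country B offers 0 and keeps 100.
Round 2 (country A proposes): rejecting gives country B an expected 0.85 × 100 = 85, so country A offers 85, keeping 15.
Round 1 (country B proposes): rejecting gives country A an expected 0.85 × 15 = 12.75. Country B offers 12.75 and keeps 100 − 12.75 = 87.25.

87.25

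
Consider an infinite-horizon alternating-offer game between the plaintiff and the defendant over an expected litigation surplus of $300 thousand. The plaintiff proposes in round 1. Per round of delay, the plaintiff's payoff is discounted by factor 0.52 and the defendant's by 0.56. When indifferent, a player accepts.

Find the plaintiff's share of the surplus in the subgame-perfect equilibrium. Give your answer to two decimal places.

186.23

When the plaintiff proposes, the defendant accepts any offer worth at least 0.56 times what the defendant would get by proposing next round; and vice versa.
This gives x = 300 − 0.56y and y = 300 − 0.52x, where x and y are each side's share when it proposes.
Hence (1 − 0.56·0.52)x = 300(1 − 0.56), i.e. 0.7088·x = 132.
x ≈ 186.2302; the defendant's share is 300 − x ≈ 113.7698.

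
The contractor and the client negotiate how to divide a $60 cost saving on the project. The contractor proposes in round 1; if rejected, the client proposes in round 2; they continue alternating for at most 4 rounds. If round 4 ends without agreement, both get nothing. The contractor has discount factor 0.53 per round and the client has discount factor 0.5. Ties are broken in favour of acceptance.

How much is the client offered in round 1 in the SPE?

By backward induction:
Round 4 (the client proposes): the contractor will accept anything ≥ 0, so the client offers 0 and keeps 60.
Round 3 (the contractor proposes): the client can get 60 next round, worth 0.5 × 60 = 30 now, so the contractor offers 30, keeping 30.
Round 2 (the client proposes): the contractor can get 30 next round, worth 0.53 × 30 = 15.9 now, so the client offers 15.9, keeping 44.1.
Round 1 (the contractor proposes): the client can get 44.1 next round, worth 0.5 × 44.1 = 22.05 now; the contractor offers that and keeps 37.95.

22.05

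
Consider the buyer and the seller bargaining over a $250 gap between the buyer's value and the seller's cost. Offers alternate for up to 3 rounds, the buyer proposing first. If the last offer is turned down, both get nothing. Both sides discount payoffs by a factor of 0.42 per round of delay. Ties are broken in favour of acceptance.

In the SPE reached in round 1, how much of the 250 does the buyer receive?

189.1

Round 3 (the buyer proposes): rejection yields 0 for the seller; the buyer offers 0 and keeps 250.
Round 2 (the seller proposes): the buyer can get 250 next round, worth 0.42 × 250 = 105 now; the seller offers that and keeps 145.
Round 1 (the buyer proposes): the seller can get 145 next round, worth 0.42 × 145 = 60.9 now; the buyer offers that and keeps 189.1.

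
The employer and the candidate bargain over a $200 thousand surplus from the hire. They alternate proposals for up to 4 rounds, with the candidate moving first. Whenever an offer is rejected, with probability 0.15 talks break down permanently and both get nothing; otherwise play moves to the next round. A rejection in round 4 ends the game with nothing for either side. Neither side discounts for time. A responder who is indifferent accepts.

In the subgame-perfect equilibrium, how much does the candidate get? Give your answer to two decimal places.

51.68

By backward induction:
Round 4 (the employer proposes): rejection yields 0 for the candidate; the employer offers 0 and keeps 200.
Round 3 (the candidate proposes): rejecting gives the employer an expected 0.85 × 200 = 170; the candidate offers that and keeps 30.
Round 2 (the employer proposes): rejecting gives the candidate an expected 0.85 × 30 = 25.5, so the employer offers 25.5, keeping 174.5.
Round 1 (the candidate proposes): rejecting gives the employer an expected 0.85 × 174.5 = 148.325; the candidate offers that and keeps 51.675.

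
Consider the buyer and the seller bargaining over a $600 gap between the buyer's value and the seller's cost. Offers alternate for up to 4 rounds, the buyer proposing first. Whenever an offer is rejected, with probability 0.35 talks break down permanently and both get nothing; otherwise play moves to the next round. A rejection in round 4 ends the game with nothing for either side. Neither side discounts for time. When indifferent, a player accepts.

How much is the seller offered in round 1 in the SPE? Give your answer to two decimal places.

301.28

Round 4 (the seller proposes): the buyer will accept anything ≥ 0, so the seller offers 0 and keeps 600.
Round 3 (the buyer proposes): rejecting gives the seller an expected 0.65 × 600 = 390; the buyer offers that and keeps 210.
Round 2 (the seller proposes): rejecting gives the buyer an expected 0.65 × 210 = 136.5, so the seller offers 136.5, keeping 463.5.
Round 1 (the buyer proposes): rejecting gives the seller an expected 0.65 × 463.5 = 301.275. The buyer offers 301.275 and keeps 600 − 301.275 = 298.725.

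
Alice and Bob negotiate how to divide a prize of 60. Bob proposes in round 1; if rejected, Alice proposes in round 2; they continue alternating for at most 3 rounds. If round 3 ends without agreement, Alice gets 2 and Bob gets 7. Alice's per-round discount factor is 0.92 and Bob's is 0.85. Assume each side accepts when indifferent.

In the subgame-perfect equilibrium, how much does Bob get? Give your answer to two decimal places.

50.16

By backward induction:
Round 3 (Bob proposes): Alice gets 2 if talks fail, so Bob offers 2 and keeps 58.
Round 2 (Alice proposes): Bob can get 58 next round, worth 0.85 × 58 = 49.3 now. Alice offers 49.3 and keeps 60 − 49.3 = 10.7.
Round 1 (Bob proposes): Alice can get 10.7 next round, worth 0.92 × 10.7 = 9.844 now. Bob offers 9.844 and keeps 60 − 9.844 = 50.156.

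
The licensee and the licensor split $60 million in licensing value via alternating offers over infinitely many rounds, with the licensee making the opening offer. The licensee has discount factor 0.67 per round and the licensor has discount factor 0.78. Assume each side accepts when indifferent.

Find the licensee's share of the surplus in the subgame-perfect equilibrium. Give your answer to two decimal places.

27.65

Let x be the licensee's share when the licensee proposes and y be the licensor's share when the licensor proposes.
The licensor accepts iff offered ≥ 0.78·y, so x = 60 − 0.78y. Symmetrically y = 60 − 0.67x.
Substituting: x = 60 − 0.78(60 − 0.67x), giving x(1 − 0.67·0.78) = 60(1 − 0.78).
So x = 60 × 0.22 / 0.4774 ≈ 27.6498, and the licensor receives 60 − x ≈ 32.3502.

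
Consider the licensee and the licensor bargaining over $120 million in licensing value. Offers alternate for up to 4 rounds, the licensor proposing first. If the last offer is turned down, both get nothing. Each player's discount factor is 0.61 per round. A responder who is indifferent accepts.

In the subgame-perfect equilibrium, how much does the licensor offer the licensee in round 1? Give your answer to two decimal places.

Round 4 (the licensee proposes): rejection yields 0 for the licensor; the licensee offers 0 and keeps 120.
Round 3 (the licensor proposes): the licensee can get 120 next round, worth 0.61 × 120 = 73.2 now; the licensor offers that and keeps 46.8.
Round 2 (the licensee proposes): the licensor can get 46.8 next round, worth 0.61 × 46.8 = 28.548 now; the licensee offers that and keeps 91.452.
Round 1 (the licensor proposes): the licensee can get 91.452 next round, worth 0.61 × 91.452 = 55.78572 now. The licensor offers 55.78572 and keeps 120 − 55.78572 = 64.21428.

55.79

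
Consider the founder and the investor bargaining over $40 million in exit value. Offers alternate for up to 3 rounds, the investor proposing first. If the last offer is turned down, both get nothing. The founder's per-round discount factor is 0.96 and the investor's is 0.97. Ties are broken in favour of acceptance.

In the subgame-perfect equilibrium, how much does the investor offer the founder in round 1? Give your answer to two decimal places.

1.15

Work backward from the last round.
Round 3 (the investor proposes): the founder will accept anything ≥ 0, so the investor offers 0 and keeps 40.
Round 2 (the founder proposes): the investor can get 40 next round, worth 0.97 × 40 = 38.8 now, so the founder offers 38.8, keeping 1.2.
Round 1 (the investor proposes): the founder can get 1.2 next round, worth 0.96 × 1.2 = 1.152 now, so the investor offers 1.152, keeping 38.848.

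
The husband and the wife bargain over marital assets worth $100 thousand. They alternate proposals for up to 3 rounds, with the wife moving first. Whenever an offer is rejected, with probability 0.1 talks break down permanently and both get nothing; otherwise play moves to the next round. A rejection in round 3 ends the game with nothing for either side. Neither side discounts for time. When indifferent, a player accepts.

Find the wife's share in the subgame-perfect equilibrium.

By backward induction:
Round 3 (the wife proposes): the husband will accept anything ≥ 0, so the wife offers 0 and keeps 100.
Round 2 (the husband proposes): rejecting gives the wife an expected 0.9 × 100 = 90. The husband offers 90 and keeps 100 − 90 = 10.
Round 1 (the wife proposes): rejecting gives the husband an expected 0.9 × 10 = 9, so the wife offers 9, keeping 91.

91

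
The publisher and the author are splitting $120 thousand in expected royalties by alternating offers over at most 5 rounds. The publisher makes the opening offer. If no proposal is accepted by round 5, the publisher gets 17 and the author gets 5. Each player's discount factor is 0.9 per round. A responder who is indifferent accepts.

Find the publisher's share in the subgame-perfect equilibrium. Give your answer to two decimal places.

Solve by backward induction from round 5.
Round 5 (the publisher proposes): the author gets 5 if talks fail, so the publisher offers 5 and keeps 115.
Round 4 (the author proposes): the publisher can get 115 next round, worth 0.9 × 115 = 103.5 now. The author offers 103.5 and keeps 120 − 103.5 = 16.5.
Round 3 (the publisher proposes): the author can get 16.5 next round, worth 0.9 × 16.5 = 14.85 now; the publisher offers that and keeps 105.15.
Round 2 (the author proposes): the publisher can get 105.15 next round, worth 0.9 × 105.15 = 94.635 now. The author offers 94.635 and keeps 120 − 94.635 = 25.365.
Round 1 (the publisher proposes): the author can get 25.365 next round, worth 0.9 × 25.365 = 22.8285 now, so the publisher offers 22.8285, keeping 97.1715.

97.17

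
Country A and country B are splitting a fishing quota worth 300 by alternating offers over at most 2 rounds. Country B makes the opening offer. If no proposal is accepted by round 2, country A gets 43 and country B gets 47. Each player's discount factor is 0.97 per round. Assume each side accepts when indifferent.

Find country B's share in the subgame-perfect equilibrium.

Round 2 (country A proposes): country B gets 47 if talks fail, so country A offers 47 and keeps 253.
Round 1 (country B proposes): country A can get 253 next round, worth 0.97 × 253 = 245.41 now; country B offers that and keeps 54.59.

54.59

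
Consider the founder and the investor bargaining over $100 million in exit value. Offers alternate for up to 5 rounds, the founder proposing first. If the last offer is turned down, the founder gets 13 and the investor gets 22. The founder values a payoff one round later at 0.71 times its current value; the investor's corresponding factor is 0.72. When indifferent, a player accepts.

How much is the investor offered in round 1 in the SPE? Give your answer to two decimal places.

Work backward from the last round.
Round 5 (the founder proposes): the investor gets 22 if talks fail, so the founder offers 22 and keeps 78.
Round 4 (the investor proposes): the founder can get 78 next round, worth 0.71 × 78 = 55.38 now; the investor offers that and keeps 44.62.
Round 3 (the founder proposes): the investor can get 44.62 next round, worth 0.72 × 44.62 = 32.1264 now; the founder offers that and keeps 67.8736.
Round 2 (the investor proposes): the founder can get 67.8736 next round, worth 0.71 × 67.8736 = 48.190256 now. The investor offers 48.190256 and keeps 100 − 48.190256 = 51.809744.
Round 1 (the founder proposes): the investor can get 51.809744 next round, worth 0.72 × 51.809744 = 37.30301568 now. The founder offers 37.30301568 and keeps 100 − 37.30301568 = 62.69698432.

37.30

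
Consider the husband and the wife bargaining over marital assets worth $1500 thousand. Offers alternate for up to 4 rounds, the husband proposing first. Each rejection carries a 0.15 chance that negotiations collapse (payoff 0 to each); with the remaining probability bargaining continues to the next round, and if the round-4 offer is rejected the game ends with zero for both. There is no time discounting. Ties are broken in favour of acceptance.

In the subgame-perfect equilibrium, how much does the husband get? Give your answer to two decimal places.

Round 4 (the wife proposes): the husband will accept anything ≥ 0, so the wife offers 0 and keeps 1500.
Round 3 (the husband proposes): rejecting gives the wife an expected 0.85 × 1500 = 1275, so the husband offers 1275, keeping 225.
Round 2 (the wife proposes): rejecting gives the husband an expected 0.85 × 225 = 191.25, so the wife offers 191.25, keeping 1308.75.
Round 1 (the husband proposes): rejecting gives the wife an expected 0.85 × 1308.75 = 1112.4375; the husband offers that and keeps 387.5625.

387.56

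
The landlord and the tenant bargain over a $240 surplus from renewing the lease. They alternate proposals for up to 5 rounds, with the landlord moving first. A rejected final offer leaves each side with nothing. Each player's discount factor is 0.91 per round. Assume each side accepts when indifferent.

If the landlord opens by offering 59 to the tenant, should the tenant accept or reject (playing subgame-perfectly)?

Accept

Work out the tenant's continuation value if the offer is rejected.
Round 5 (the landlord proposes): the tenant will accept anything ≥ 0, so the landlord offers 0 and keeps 240.
Round 4 (the tenant proposes): the landlord can get 240 next round, worth 0.91 × 240 = 218.4 now, so the tenant offers 218.4, keeping 21.6.
Round 3 (the landlord proposes): the tenant can get 21.6 next round, worth 0.91 × 21.6 = 19.656 now; the landlord offers that and keeps 220.344.
Round 2 (the tenant proposes): the landlord can get 220.344 next round, worth 0.91 × 220.344 = 200.51304 now. The tenant offers 200.51304 and keeps 240 − 200.51304 = 39.48696.
So by rejecting in round 1, the tenant gets 39.48696 next round, worth 0.91 × 39.48696 = 35.9331336 now.
Offer 59 ≥ 35.9331336, so the tenant accepts.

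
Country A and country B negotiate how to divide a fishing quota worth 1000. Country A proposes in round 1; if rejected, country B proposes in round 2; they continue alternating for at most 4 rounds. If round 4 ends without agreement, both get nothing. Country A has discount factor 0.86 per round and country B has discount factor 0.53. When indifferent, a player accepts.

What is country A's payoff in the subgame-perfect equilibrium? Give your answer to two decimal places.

Round 4 (country B proposes): rejection yields 0 for country A; country B offers 0 and keeps 1000.
Round 3 (country A proposes): country B can get 1000 next round, worth 0.53 × 1000 = 530 now, so country A offers 530, keeping 470.
Round 2 (country B proposes): country A can get 470 next round, worth 0.86 × 470 = 404.2 now. Country B offers 404.2 and keeps 1000 − 404.2 = 595.8.
Round 1 (country A proposes): country B can get 595.8 next round, worth 0.53 × 595.8 = 315.774 now. Country A offers 315.774 and keeps 1000 − 315.774 = 684.226.

684.23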